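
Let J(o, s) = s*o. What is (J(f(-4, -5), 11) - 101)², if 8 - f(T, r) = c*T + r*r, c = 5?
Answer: 4624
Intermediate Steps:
f(T, r) = 8 - r² - 5*T (f(T, r) = 8 - (5*T + r*r) = 8 - (5*T + r²) = 8 - (r² + 5*T) = 8 + (-r² - 5*T) = 8 - r² - 5*T)
J(o, s) = o*s
(J(f(-4, -5), 11) - 101)² = ((8 - 1*(-5)² - 5*(-4))*11 - 101)² = ((8 - 1*25 + 20)*11 - 101)² = ((8 - 25 + 20)*11 - 101)² = (3*11 - 101)² = (33 - 101)² = (-68)² = 4624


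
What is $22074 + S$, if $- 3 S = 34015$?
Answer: $\frac{32207}{3} \approx 10736.0$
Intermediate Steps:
$S = - \frac{34015}{3}$ ($S = \left(- \frac{1}{3}\right) 34015 = - \frac{34015}{3} \approx -11338.0$)
$22074 + S = 22074 - \frac{34015}{3} = \frac{32207}{3}$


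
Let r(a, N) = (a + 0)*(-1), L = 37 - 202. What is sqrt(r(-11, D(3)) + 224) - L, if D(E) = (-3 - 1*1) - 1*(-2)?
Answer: 165 + sqrt(235) ≈ 180.33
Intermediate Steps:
D(E) = -2 (D(E) = (-3 - 1) + 2 = -4 + 2 = -2)
L = -165
r(a, N) = -a (r(a, N) = a*(-1) = -a)
sqrt(r(-11, D(3)) + 224) - L = sqrt(-1*(-11) + 224) - 1*(-165) = sqrt(11 + 224) + 165 = sqrt(235) + 165 = 165 + sqrt(235)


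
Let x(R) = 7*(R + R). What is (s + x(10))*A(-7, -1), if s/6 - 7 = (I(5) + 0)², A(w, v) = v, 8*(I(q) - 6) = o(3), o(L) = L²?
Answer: -15571/32 ≈ -486.59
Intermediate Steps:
I(q) = 57/8 (I(q) = 6 + (⅛)*3² = 6 + (⅛)*9 = 6 + 9/8 = 57/8)
x(R) = 14*R (x(R) = 7*(2*R) = 14*R)
s = 11091/32 (s = 42 + 6*(57/8 + 0)² = 42 + 6*(57/8)² = 42 + 6*(3249/64) = 42 + 9747/32 = 11091/32 ≈ 346.59)
(s + x(10))*A(-7, -1) = (11091/32 + 14*10)*(-1) = (11091/32 + 140)*(-1) = (15571/32)*(-1) = -15571/32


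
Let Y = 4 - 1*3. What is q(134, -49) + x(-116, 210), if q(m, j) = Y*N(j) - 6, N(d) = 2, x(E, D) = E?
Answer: -120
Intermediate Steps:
Y = 1 (Y = 4 - 3 = 1)
q(m, j) = -4 (q(m, j) = 1*2 - 6 = 2 - 6 = -4)
q(134, -49) + x(-116, 210) = -4 - 116 = -120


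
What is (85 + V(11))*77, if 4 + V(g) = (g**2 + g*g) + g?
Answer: 25718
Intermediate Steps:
V(g) = -4 + g + 2*g**2 (V(g) = -4 + ((g**2 + g*g) + g) = -4 + ((g**2 + g**2) + g) = -4 + (2*g**2 + g) = -4 + (g + 2*g**2) = -4 + g + 2*g**2)
(85 + V(11))*77 = (85 + (-4 + 11 + 2*11**2))*77 = (85 + (-4 + 11 + 2*121))*77 = (85 + (-4 + 11 + 242))*77 = (85 + 249)*77 = 334*77 = 25718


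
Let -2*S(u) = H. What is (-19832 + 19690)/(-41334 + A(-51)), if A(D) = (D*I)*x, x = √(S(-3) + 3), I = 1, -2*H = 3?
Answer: 7825904/2277986403 - 4828*√15/2277986403 ≈ 0.0034272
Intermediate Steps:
H = -3/2 (H = -½*3 = -3/2 ≈ -1.5000)
S(u) = ¾ (S(u) = -½*(-3/2) = ¾)
x = √15/2 (x = √(¾ + 3) = √(15/4) = √15/2 ≈ 1.9365)
A(D) = D*√15/2 (A(D) = (D*1)*(√15/2) = D*(√15/2) = D*√15/2)
(-19832 + 19690)/(-41334 + A(-51)) = (-19832 + 19690)/(-41334 + (½)*(-51)*√15) = -142/(-41334 - 51*√15/2)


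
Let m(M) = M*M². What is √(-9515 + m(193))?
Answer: √7179542 ≈ 2679.5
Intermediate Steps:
m(M) = M³
√(-9515 + m(193)) = √(-9515 + 193³) = √(-9515 + 7189057) = √7179542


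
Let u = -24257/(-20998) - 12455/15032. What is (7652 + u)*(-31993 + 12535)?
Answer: -11749689928052487/78910484 ≈ -1.4890e+8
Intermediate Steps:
u = 51550567/157820968 (u = -24257*(-1/20998) - 12455*1/15032 = 24257/20998 - 12455/15032 = 51550567/157820968 ≈ 0.32664)
(7652 + u)*(-31993 + 12535) = (7652 + 51550567/157820968)*(-31993 + 12535) = (1207697597703/157820968)*(-19458) = -11749689928052487/78910484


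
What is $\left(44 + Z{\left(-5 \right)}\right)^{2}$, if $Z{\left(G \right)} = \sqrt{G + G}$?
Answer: $\left(44 + i \sqrt{10}\right)^{2} \approx 1926.0 + 278.28 i$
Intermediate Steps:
$Z{\left(G \right)} = \sqrt{2} \sqrt{G}$ ($Z{\left(G \right)} = \sqrt{2 G} = \sqrt{2} \sqrt{G}$)
$\left(44 + Z{\left(-5 \right)}\right)^{2} = \left(44 + \sqrt{2} \sqrt{-5}\right)^{2} = \left(44 + \sqrt{2} i \sqrt{5}\right)^{2} = \left(44 + i \sqrt{10}\right)^{2}$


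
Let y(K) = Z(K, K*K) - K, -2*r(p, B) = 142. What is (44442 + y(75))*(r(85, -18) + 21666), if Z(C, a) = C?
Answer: 959724990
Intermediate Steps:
r(p, B) = -71 (r(p, B) = -½*142 = -71)
y(K) = 0 (y(K) = K - K = 0)
(44442 + y(75))*(r(85, -18) + 21666) = (44442 + 0)*(-71 + 21666) = 44442*21595 = 959724990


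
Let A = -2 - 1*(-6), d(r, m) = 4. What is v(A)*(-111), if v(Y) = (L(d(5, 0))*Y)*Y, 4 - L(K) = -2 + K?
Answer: -3552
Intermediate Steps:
L(K) = 6 - K (L(K) = 4 - (-2 + K) = 4 + (2 - K) = 6 - K)
A = 4 (A = -2 + 6 = 4)
v(Y) = 2*Y**2 (v(Y) = ((6 - 1*4)*Y)*Y = ((6 - 4)*Y)*Y = (2*Y)*Y = 2*Y**2)
v(A)*(-111) = (2*4**2)*(-111) = (2*16)*(-111) = 32*(-111) = -3552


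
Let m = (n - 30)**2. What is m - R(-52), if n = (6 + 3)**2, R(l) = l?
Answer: 2653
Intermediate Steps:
n = 81 (n = 9**2 = 81)
m = 2601 (m = (81 - 30)**2 = 51**2 = 2601)
m - R(-52) = 2601 - 1*(-52) = 2601 + 52 = 2653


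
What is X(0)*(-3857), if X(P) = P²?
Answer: 0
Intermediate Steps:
X(0)*(-3857) = 0²*(-3857) = 0*(-3857) = 0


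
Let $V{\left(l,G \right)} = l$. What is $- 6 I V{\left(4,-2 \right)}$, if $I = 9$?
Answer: $-216$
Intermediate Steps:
$- 6 I V{\left(4,-2 \right)} = \left(-6\right) 9 \cdot 4 = \left(-54\right) 4 = -216$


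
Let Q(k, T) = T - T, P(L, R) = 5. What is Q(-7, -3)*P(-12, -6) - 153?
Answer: -153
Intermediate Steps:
Q(k, T) = 0
Q(-7, -3)*P(-12, -6) - 153 = 0*5 - 153 = 0 - 153 = -153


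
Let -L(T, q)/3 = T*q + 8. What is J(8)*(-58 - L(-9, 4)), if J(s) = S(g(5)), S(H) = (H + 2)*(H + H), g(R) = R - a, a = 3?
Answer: -2272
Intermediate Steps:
g(R) = -3 + R (g(R) = R - 1*3 = R - 3 = -3 + R)
L(T, q) = -24 - 3*T*q (L(T, q) = -3*(T*q + 8) = -3*(8 + T*q) = -24 - 3*T*q)
S(H) = 2*H*(2 + H) (S(H) = (2 + H)*(2*H) = 2*H*(2 + H))
J(s) = 16 (J(s) = 2*(-3 + 5)*(2 + (-3 + 5)) = 2*2*(2 + 2) = 2*2*4 = 16)
J(8)*(-58 - L(-9, 4)) = 16*(-58 - (-24 - 3*(-9)*4)) = 16*(-58 - (-24 + 108)) = 16*(-58 - 1*84) = 16*(-58 - 84) = 16*(-142) = -2272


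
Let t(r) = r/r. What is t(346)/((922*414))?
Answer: 1/381708 ≈ 2.6198e-6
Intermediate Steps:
t(r) = 1
t(346)/((922*414)) = 1/(922*414) = 1/381708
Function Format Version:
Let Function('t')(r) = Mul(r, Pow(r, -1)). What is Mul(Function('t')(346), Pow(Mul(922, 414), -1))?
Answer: Rational(1, 381708) ≈ 2.6198e-6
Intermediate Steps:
Function('t')(r) = 1
Mul(Function('t')(346), Pow(Mul(922, 414), -1)) = Mul(1, Pow(Mul(922, 414), -1)) = Mul(1, Pow(381708, -1)) = Mul(1, Rational(1, 381708)) = Rational(1, 381708)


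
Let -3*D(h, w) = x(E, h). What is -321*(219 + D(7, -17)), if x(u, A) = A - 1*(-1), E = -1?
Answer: -69443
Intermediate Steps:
x(u, A) = 1 + A (x(u, A) = A + 1 = 1 + A)
D(h, w) = -⅓ - h/3 (D(h, w) = -(1 + h)/3 = -⅓ - h/3)
-321*(219 + D(7, -17)) = -321*(219 + (-⅓ - ⅓*7)) = -321*(219 + (-⅓ - 7/3)) = -321*(219 - 8/3) = -321*649/3 = -69443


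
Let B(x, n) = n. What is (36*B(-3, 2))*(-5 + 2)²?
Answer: 648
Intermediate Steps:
(36*B(-3, 2))*(-5 + 2)² = (36*2)*(-5 + 2)² = 72*(-3)² = 72*9 = 648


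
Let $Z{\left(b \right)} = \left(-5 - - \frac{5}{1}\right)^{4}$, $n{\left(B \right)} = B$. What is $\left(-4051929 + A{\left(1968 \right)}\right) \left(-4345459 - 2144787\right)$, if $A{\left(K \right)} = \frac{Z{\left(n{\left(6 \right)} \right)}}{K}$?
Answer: $26298015984534$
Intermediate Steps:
$Z{\left(b \right)} = 0$ ($Z{\left(b \right)} = \left(-5 - \left(-5\right) 1\right)^{4} = \left(-5 - -5\right)^{4} = \left(-5 + 5\right)^{4} = 0^{4} = 0$)
$A{\left(K \right)} = 0$ ($A{\left(K \right)} = \frac{0}{K} = 0$)
$\left(-4051929 + A{\left(1968 \right)}\right) \left(-4345459 - 2144787\right) = \left(-4051929 + 0\right) \left(-4345459 - 2144787\right) = \left(-4051929\right) \left(-6490246\right) = 26298015984534$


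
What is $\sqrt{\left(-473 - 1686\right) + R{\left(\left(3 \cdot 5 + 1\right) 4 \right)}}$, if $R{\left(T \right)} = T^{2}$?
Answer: $\sqrt{1937} \approx 44.011$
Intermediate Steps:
$\sqrt{\left(-473 - 1686\right) + R{\left(\left(3 \cdot 5 + 1\right) 4 \right)}} = \sqrt{\left(-473 - 1686\right) + \left(\left(3 \cdot 5 + 1\right) 4\right)^{2}} = \sqrt{-2159 + \left(\left(15 + 1\right) 4\right)^{2}} = \sqrt{-2159 + \left(16 \cdot 4\right)^{2}} = \sqrt{-2159 + 64^{2}} = \sqrt{-2159 + 4096} = \sqrt{1937}$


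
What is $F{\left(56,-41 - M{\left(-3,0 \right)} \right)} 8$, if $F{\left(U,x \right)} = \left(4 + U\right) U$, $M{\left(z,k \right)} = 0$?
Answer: $26880$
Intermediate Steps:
$F{\left(U,x \right)} = U \left(4 + U\right)$
$F{\left(56,-41 - M{\left(-3,0 \right)} \right)} 8 = 56 \left(4 + 56\right) 8 = 56 \cdot 60 \cdot 8 = 3360 \cdot 8 = 26880$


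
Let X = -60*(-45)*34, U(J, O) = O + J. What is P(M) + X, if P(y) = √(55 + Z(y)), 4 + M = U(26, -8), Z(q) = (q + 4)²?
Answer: 91800 + √379 ≈ 91820.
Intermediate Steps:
U(J, O) = J + O
Z(q) = (4 + q)²
M = 14 (M = -4 + (26 - 8) = -4 + 18 = 14)
X = 91800 (X = 2700*34 = 91800)
P(y) = √(55 + (4 + y)²)
P(M) + X = √(55 + (4 + 14)²) + 91800 = √(55 + 18²) + 91800 = √(55 + 324) + 91800 = √379 + 91800 = 91800 + √379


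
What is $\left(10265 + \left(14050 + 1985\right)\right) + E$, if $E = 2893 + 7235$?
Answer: $36428$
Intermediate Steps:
$E = 10128$
$\left(10265 + \left(14050 + 1985\right)\right) + E = \left(10265 + \left(14050 + 1985\right)\right) + 10128 = \left(10265 + 16035\right) + 10128 = 26300 + 10128 = 36428$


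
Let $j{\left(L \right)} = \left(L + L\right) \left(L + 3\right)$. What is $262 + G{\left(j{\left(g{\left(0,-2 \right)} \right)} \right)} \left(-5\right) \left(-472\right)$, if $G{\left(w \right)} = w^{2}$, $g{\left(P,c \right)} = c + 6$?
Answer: $7401222$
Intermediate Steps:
$g{\left(P,c \right)} = 6 + c$
$j{\left(L \right)} = 2 L \left(3 + L\right)$
$262 + G{\left(j{\left(g{\left(0,-2 \right)} \right)} \right)} \left(-5\right) \left(-472\right) = 262 + \left(2 \left(6 - 2\right) \left(3 + \left(6 - 2\right)\right)\right)^{2} \left(-5\right) \left(-472\right) = 262 + \left(2 \cdot 4 \left(3 + 4\right)\right)^{2} \left(-5\right) \left(-472\right) = 262 + \left(2 \cdot 4 \cdot 7\right)^{2} \left(-5\right) \left(-472\right) = 262 + 56^{2} \left(-5\right) \left(-472\right) = 262 + 3136 \left(-5\right) \left(-472\right) = 262 - -7400960 = 262 + 7400960 = 7401222$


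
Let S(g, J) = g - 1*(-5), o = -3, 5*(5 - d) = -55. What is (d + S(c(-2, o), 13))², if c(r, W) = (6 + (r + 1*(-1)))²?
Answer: 900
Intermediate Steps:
d = 16 (d = 5 - ⅕*(-55) = 5 + 11 = 16)
c(r, W) = (5 + r)² (c(r, W) = (6 + (r - 1))² = (6 + (-1 + r))² = (5 + r)²)
S(g, J) = 5 + g (S(g, J) = g + 5 = 5 + g)
(d + S(c(-2, o), 13))² = (16 + (5 + (5 - 2)²))² = (16 + (5 + 3²))² = (16 + (5 + 9))² = (16 + 14)² = 30² = 900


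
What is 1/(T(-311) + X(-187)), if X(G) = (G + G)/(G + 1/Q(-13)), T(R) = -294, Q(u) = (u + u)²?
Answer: -126411/36912010 ≈ -0.0034247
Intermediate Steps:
Q(u) = 4*u² (Q(u) = (2*u)² = 4*u²)
X(G) = 2*G/(1/676 + G) (X(G) = (G + G)/(G + 1/(4*(-13)²)) = (2*G)/(G + 1/(4*169)) = (2*G)/(G + 1/676) = (2*G)/(1/676 + G) = 2*G/(1/676 + G))
1/(T(-311) + X(-187)) = 1/(-294 + 1352*(-187)/(1 + 676*(-187))) = 1/(-294 + 1352*(-187)/(1 - 126412)) = 1/(-294 + 1352*(-187)/(-126411)) = 1/(-294 + 1352*(-187)*(-1/126411)) = 1/(-294 + 252824/126411) = 1/(-36912010/126411) = -126411/36912010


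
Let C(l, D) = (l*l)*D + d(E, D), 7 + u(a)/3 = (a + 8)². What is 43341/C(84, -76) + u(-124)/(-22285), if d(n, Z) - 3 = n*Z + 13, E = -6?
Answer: -22583131233/11939946440 ≈ -1.8914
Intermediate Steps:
u(a) = -21 + 3*(8 + a)² (u(a) = -21 + 3*(a + 8)² = -21 + 3*(8 + a)²)
d(n, Z) = 16 + Z*n (d(n, Z) = 3 + (n*Z + 13) = 3 + (Z*n + 13) = 3 + (13 + Z*n) = 16 + Z*n)
C(l, D) = 16 - 6*D + D*l² (C(l, D) = (l*l)*D + (16 + D*(-6)) = l²*D + (16 - 6*D) = D*l² + (16 - 6*D) = 16 - 6*D + D*l²)
43341/C(84, -76) + u(-124)/(-22285) = 43341/(16 - 6*(-76) - 76*84²) + (-21 + 3*(8 - 124)²)/(-22285) = 43341/(16 + 456 - 76*7056) + (-21 + 3*(-116)²)*(-1/22285) = 43341/(16 + 456 - 536256) + (-21 + 3*13456)*(-1/22285) = 43341/(-535784) + (-21 + 40368)*(-1/22285) = 43341*(-1/535784) + 40347*(-1/22285) = -43341/535784 - 40347/22285 = -22583131233/11939946440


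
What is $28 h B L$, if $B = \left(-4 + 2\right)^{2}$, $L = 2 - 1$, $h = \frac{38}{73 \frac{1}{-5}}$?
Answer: $- \frac{21280}{73} \approx -291.51$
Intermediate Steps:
$h = - \frac{190}{73}$ ($h = \frac{38}{73 \left(- \frac{1}{5}\right)} = \frac{38}{- \frac{73}{5}} = 38 \left(- \frac{5}{73}\right) = - \frac{190}{73} \approx -2.6027$)
$L = 1$
$B = 4$ ($B = \left(-2\right)^{2} = 4$)
$28 h B L = 28 \left(- \frac{190}{73}\right) 4 \cdot 1 = \left(- \frac{5320}{73}\right) 4 = - \frac{21280}{73}$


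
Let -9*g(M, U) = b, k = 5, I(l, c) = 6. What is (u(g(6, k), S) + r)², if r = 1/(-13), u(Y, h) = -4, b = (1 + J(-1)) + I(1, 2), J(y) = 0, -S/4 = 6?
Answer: 2809/169 ≈ 16.621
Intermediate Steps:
S = -24 (S = -4*6 = -24)
b = 7 (b = (1 + 0) + 6 = 1 + 6 = 7)
g(M, U) = -7/9 (g(M, U) = -⅑*7 = -7/9)
r = -1/13 ≈ -0.076923
(u(g(6, k), S) + r)² = (-4 - 1/13)² = (-53/13)² = 2809/169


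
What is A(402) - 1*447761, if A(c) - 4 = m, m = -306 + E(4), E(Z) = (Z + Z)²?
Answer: -447999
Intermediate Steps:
E(Z) = 4*Z² (E(Z) = (2*Z)² = 4*Z²)
m = -242 (m = -306 + 4*4² = -306 + 4*16 = -306 + 64 = -242)
A(c) = -238 (A(c) = 4 - 242 = -238)
A(402) - 1*447761 = -238 - 1*447761 = -238 - 447761 = -447999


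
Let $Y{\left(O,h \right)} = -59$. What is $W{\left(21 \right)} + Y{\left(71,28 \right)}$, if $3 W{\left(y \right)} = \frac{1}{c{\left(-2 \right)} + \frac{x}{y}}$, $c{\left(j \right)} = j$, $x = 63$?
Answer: $- \frac{176}{3} \approx -58.667$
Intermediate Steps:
$W{\left(y \right)} = \frac{1}{3 \left(-2 + \frac{63}{y}\right)}$
$W{\left(21 \right)} + Y{\left(71,28 \right)} = \frac{1}{3} \cdot 21 \frac{1}{63 - 42} - 59 = \frac{1}{3} \cdot 21 \cdot \frac{1}{21} - 59 = \frac{1}{3} - 59 = - \frac{176}{3}$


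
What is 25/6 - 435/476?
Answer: 4645/1428 ≈ 3.2528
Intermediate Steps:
25/6 - 435/476 = 4645/1428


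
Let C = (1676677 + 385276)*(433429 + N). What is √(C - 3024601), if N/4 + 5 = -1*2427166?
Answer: 4*I*√1195321431101 ≈ 4.3732e+6*I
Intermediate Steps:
N = -9708684 (N = -20 + 4*(-1*2427166) = -20 + 4*(-2427166) = -20 - 9708664 = -9708684)
C = -19125139873015 (C = (1676677 + 385276)*(433429 - 9708684) = 2061953*(-9275255) = -19125139873015)
√(C - 3024601) = √(-19125139873015 - 3024601) = √(-19125142897616) = 4*I*√1195321431101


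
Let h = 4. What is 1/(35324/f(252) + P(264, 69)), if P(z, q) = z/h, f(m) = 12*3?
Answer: 9/9425 ≈ 0.00095491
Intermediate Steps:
f(m) = 36
P(z, q) = z/4
1/(35324/f(252) + P(264, 69)) = 1/(35324/36 + (1/4)*264) = 1/(35324*(1/36) + 66) = 1/(8831/9 + 66) = 1/(9425/9) = 9/9425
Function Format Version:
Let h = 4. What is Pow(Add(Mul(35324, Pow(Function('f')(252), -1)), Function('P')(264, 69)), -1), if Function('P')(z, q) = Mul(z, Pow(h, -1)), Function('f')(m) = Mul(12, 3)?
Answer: Rational(9, 9425) ≈ 0.00095491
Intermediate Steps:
Function('f')(m) = 36
Function('P')(z, q) = Mul(Rational(1, 4), z) (Function('P')(z, q) = Mul(z, Pow(4, -1)) = Mul(z, Rational(1, 4)) = Mul(Rational(1, 4), z))
Pow(Add(Mul(35324, Pow(Function('f')(252), -1)), Function('P')(264, 69)), -1) = Pow(Add(Mul(35324, Pow(36, -1)), Mul(Rational(1, 4), 264)), -1) = Pow(Add(Mul(35324, Rational(1, 36)), 66), -1) = Pow(Add(Rational(8831, 9), 66), -1) = Pow(Rational(9425, 9), -1) = Rational(9, 9425)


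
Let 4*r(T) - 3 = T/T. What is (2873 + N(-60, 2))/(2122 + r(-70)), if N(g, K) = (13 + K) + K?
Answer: 2890/2123 ≈ 1.3613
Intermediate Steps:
r(T) = 1 (r(T) = ¾ + (T/T)/4 = ¾ + (¼)*1 = ¾ + ¼ = 1)
N(g, K) = 13 + 2*K
(2873 + N(-60, 2))/(2122 + r(-70)) = (2873 + (13 + 2*2))/(2122 + 1) = (2873 + (13 + 4))/2123 = (2873 + 17)*(1/2123) = 2890*(1/2123) = 2890/2123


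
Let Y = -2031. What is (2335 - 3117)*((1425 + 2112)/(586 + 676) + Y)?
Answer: 1000797735/631 ≈ 1.5861e+6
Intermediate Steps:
(2335 - 3117)*((1425 + 2112)/(586 + 676) + Y) = (2335 - 3117)*((1425 + 2112)/(586 + 676) - 2031) = -782*(3537/1262 - 2031) = -782*(-2559585/1262) = 1000797735/631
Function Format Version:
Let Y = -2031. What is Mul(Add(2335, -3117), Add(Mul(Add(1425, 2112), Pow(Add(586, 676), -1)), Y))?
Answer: Rational(1000797735, 631) ≈ 1.5861e+6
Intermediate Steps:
Mul(Add(2335, -3117), Add(Mul(Add(1425, 2112), Pow(Add(586, 676), -1)), Y)) = Mul(Add(2335, -3117), Add(Mul(Add(1425, 2112), Pow(Add(586, 676), -1)), -2031)) = Mul(-782, Add(Mul(3537, Pow(1262, -1)), -2031)) = Mul(-782, Add(Mul(3537, Rational(1, 1262)), -2031)) = Mul(-782, Add(Rational(3537, 1262), -2031)) = Mul(-782, Rational(-2559585, 1262)) = Rational(1000797735, 631)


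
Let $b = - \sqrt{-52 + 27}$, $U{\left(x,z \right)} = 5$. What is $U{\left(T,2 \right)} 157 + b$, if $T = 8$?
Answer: $785 - 5 i \approx 785.0 - 5.0 i$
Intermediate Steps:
$b = - 5 i$ ($b = - \sqrt{-25} = - 5 i \approx - 5.0 i$)
$U{\left(T,2 \right)} 157 + b = 5 \cdot 157 - 5 i = 785 - 5 i$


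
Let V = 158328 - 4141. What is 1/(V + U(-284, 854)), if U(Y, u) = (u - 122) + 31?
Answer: 1/154950 ≈ 6.4537e-6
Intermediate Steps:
U(Y, u) = -91 + u (U(Y, u) = (-122 + u) + 31 = -91 + u)
V = 154187
1/(V + U(-284, 854)) = 1/(154187 + (-91 + 854)) = 1/(154187 + 763) = 1/154950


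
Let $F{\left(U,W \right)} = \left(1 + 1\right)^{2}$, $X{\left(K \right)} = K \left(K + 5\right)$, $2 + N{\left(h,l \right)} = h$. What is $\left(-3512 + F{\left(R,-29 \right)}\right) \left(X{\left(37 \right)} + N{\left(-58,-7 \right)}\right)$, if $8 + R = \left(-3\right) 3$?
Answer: $-5240952$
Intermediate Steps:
$N{\left(h,l \right)} = -2 + h$
$R = -17$ ($R = -8 - 9 = -17$)
$X{\left(K \right)} = K \left(5 + K\right)$
$F{\left(U,W \right)} = 4$ ($F{\left(U,W \right)} = 2^{2} = 4$)
$\left(-3512 + F{\left(R,-29 \right)}\right) \left(X{\left(37 \right)} + N{\left(-58,-7 \right)}\right) = \left(-3512 + 4\right) \left(37 \left(5 + 37\right) - 60\right) = - 3508 \left(37 \cdot 42 - 60\right) = - 3508 \left(1554 - 60\right) = \left(-3508\right) 1494 = -5240952$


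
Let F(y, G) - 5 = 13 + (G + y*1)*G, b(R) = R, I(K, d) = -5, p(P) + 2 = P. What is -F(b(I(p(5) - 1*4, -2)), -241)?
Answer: -59304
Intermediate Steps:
p(P) = -2 + P
F(y, G) = 18 + G*(G + y) (F(y, G) = 5 + (13 + (G + y*1)*G) = 5 + (13 + (G + y)*G) = 5 + (13 + G*(G + y)) = 18 + G*(G + y))
-F(b(I(p(5) - 1*4, -2)), -241) = -(18 + (-241)² - 241*(-5)) = -(18 + 58081 + 1205) = -1*59304 = -59304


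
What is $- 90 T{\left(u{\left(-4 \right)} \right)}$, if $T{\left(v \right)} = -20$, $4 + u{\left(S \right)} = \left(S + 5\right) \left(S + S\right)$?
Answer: $1800$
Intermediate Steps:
$u{\left(S \right)} = -4 + 2 S \left(5 + S\right)$ ($u{\left(S \right)} = -4 + \left(S + 5\right) \left(S + S\right) = -4 + \left(5 + S\right) 2 S = -4 + 2 S \left(5 + S\right)$)
$- 90 T{\left(u{\left(-4 \right)} \right)} = \left(-90\right) \left(-20\right) = 1800$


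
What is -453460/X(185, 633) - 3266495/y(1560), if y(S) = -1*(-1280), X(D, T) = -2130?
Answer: -127544111/54528 ≈ -2339.1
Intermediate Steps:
y(S) = 1280
-453460/X(185, 633) - 3266495/y(1560) = -453460/(-2130) - 3266495/1280 = -453460*(-1/2130) - 3266495*1/1280 = 45346/213 - 653299/256 = -127544111/54528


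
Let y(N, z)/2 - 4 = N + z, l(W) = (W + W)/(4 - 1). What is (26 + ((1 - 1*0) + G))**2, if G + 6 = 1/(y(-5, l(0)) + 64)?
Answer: 1697809/3844 ≈ 441.68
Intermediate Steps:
l(W) = 2*W/3 (l(W) = (2*W)/3 = (2*W)*(1/3) = 2*W/3)
y(N, z) = 8 + 2*N + 2*z (y(N, z) = 8 + 2*(N + z) = 8 + (2*N + 2*z) = 8 + 2*N + 2*z)
G = -371/62 (G = -6 + 1/((8 + 2*(-5) + 2*((2/3)*0)) + 64) = -6 + 1/((8 - 10 + 2*0) + 64) = -6 + 1/((8 - 10 + 0) + 64) = -6 + 1/(-2 + 64) = -6 + 1/62 = -371/62 ≈ -5.9839)
(26 + ((1 - 1*0) + G))**2 = (26 + ((1 - 1*0) - 371/62))**2 = (26 + ((1 + 0) - 371/62))**2 = (26 + (1 - 371/62))**2 = (26 - 309/62)**2 = (1303/62)**2 = 1697809/3844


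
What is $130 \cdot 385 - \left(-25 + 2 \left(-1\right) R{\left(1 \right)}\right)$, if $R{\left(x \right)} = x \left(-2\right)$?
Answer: $50071$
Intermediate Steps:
$R{\left(x \right)} = - 2 x$
$130 \cdot 385 - \left(-25 + 2 \left(-1\right) R{\left(1 \right)}\right) = 130 \cdot 385 + \left(- 2 \left(- \left(-2\right) 1\right) + 5^{2}\right) = 50050 + \left(- 2 \left(\left(-1\right) \left(-2\right)\right) + 25\right) = 50050 + \left(\left(-2\right) 2 + 25\right) = 50050 + \left(-4 + 25\right) = 50050 + 21 = 50071$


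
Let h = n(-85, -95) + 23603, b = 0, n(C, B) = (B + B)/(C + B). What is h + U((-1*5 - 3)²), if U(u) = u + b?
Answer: 426025/18 ≈ 23668.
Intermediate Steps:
n(C, B) = 2*B/(B + C) (n(C, B) = (2*B)/(B + C) = 2*B/(B + C))
U(u) = u (U(u) = u + 0 = u)
h = 424873/18 (h = 2*(-95)/(-95 - 85) + 23603 = 2*(-95)/(-180) + 23603 = 2*(-95)*(-1/180) + 23603 = 19/18 + 23603 = 424873/18 ≈ 23604.)
h + U((-1*5 - 3)²) = 424873/18 + (-1*5 - 3)² = 424873/18 + (-5 - 3)² = 424873/18 + (-8)² = 424873/18 + 64 = 426025/18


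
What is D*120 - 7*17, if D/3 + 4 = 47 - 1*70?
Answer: -9839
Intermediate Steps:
D = -81 (D = -12 + 3*(47 - 1*70) = -12 + 3*(47 - 70) = -12 + 3*(-23) = -12 - 69 = -81)
D*120 - 7*17 = -81*120 - 7*17 = -9720 - 119 = -9839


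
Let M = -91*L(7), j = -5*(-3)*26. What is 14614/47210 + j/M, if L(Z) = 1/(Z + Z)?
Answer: -1408993/23605 ≈ -59.690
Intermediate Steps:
j = 390 (j = 15*26 = 390)
L(Z) = 1/(2*Z)
M = -13/2 (M = -91/(2*7) = -91*1/14 = -13/2 ≈ -6.5000)
14614/47210 + j/M = 14614/47210 + 390/(-13/2) = 14614*(1/47210) + 390*(-2/13) = 7307/23605 - 60 = -1408993/23605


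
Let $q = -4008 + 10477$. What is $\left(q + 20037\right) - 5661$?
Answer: $20845$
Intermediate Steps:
$q = 6469$
$\left(q + 20037\right) - 5661 = \left(6469 + 20037\right) - 5661 = 26506 - 5661 = 20845$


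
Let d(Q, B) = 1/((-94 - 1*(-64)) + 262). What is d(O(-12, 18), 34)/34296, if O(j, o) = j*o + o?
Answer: 1/7956672 ≈ 1.2568e-7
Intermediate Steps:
O(j, o) = o + j*o
d(Q, B) = 1/232 (d(Q, B) = 1/((-94 + 64) + 262) = 1/(-30 + 262) = 1/232)
d(O(-12, 18), 34)/34296 = (1/232)/34296 = (1/232)*(1/34296) = 1/7956672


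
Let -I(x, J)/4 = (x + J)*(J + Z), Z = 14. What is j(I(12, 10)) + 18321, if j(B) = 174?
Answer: 18495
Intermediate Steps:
I(x, J) = -4*(14 + J)*(J + x) (I(x, J) = -4*(x + J)*(J + 14) = -4*(J + x)*(14 + J) = -4*(14 + J)*(J + x))
j(I(12, 10)) + 18321 = 174 + 18321 = 18495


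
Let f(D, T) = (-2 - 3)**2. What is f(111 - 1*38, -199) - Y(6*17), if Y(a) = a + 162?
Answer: -239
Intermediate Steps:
Y(a) = 162 + a
f(D, T) = 25 (f(D, T) = (-5)**2 = 25)
f(111 - 1*38, -199) - Y(6*17) = 25 - (162 + 6*17) = 25 - (162 + 102) = 25 - 1*264 = 25 - 264 = -239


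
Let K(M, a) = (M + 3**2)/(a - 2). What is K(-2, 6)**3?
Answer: 343/64 ≈ 5.3594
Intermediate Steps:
K(M, a) = (9 + M)/(-2 + a) (K(M, a) = (M + 9)/(-2 + a) = (9 + M)/(-2 + a))
K(-2, 6)**3 = ((9 - 2)/(-2 + 6))**3 = (7/4)**3 = 343/64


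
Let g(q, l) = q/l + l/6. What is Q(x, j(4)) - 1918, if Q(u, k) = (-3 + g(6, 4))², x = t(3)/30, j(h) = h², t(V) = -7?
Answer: -69023/36 ≈ -1917.3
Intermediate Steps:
g(q, l) = l/6 + q/l (g(q, l) = q/l + l*(⅙) = q/l + l/6 = l/6 + q/l)
x = -7/30 ≈ -0.23333
Q(u, k) = 25/36 (Q(u, k) = (-3 + ((⅙)*4 + 6/4))² = (-3 + (⅔ + 6*(¼)))² = (-3 + (⅔ + 3/2))² = (-3 + 13/6)² = (-⅚)² = 25/36)
Q(x, j(4)) - 1918 = 25/36 - 1918 = -69023/36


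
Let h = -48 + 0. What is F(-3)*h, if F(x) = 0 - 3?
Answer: 144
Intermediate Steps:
h = -48
F(x) = -3
F(-3)*h = -3*(-48) = 144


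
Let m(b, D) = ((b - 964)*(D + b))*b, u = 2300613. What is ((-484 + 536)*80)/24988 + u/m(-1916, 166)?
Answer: 477549222409/2872620480000 ≈ 0.16624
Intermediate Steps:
m(b, D) = b*(-964 + b)*(D + b) (m(b, D) = ((-964 + b)*(D + b))*b = b*(-964 + b)*(D + b))
((-484 + 536)*80)/24988 + u/m(-1916, 166) = ((-484 + 536)*80)/24988 + 2300613/((-1916*((-1916)² - 964*166 - 964*(-1916) + 166*(-1916)))) = (52*80)*(1/24988) + 2300613/((-1916*(3671056 - 160024 + 1847024 - 318056))) = 4160*(1/24988) + 2300613/((-1916*5040000)) = 1040/6247 + 2300613/(-9656640000) = 1040/6247 + 2300613*(-1/9656640000) = 1040/6247 - 109553/459840000 = 477549222409/2872620480000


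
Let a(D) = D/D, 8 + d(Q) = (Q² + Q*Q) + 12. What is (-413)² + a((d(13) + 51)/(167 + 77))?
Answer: 170570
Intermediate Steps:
d(Q) = 4 + 2*Q² (d(Q) = -8 + ((Q² + Q*Q) + 12) = -8 + ((Q² + Q²) + 12) = -8 + (2*Q² + 12) = -8 + (12 + 2*Q²) = 4 + 2*Q²)
a(D) = 1
(-413)² + a((d(13) + 51)/(167 + 77)) = (-413)² + 1 = 170569 + 1 = 170570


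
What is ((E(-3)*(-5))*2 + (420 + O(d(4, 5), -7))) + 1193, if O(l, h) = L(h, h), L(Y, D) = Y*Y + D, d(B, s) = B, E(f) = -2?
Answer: 1675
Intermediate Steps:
L(Y, D) = D + Y² (L(Y, D) = Y² + D = D + Y²)
O(l, h) = h + h²
((E(-3)*(-5))*2 + (420 + O(d(4, 5), -7))) + 1193 = (-2*(-5)*2 + (420 - 7*(1 - 7))) + 1193 = (10*2 + (420 - 7*(-6))) + 1193 = (20 + (420 + 42)) + 1193 = (20 + 462) + 1193 = 482 + 1193 = 1675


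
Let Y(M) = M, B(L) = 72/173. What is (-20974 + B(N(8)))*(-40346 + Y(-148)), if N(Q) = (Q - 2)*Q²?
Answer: 146929644420/173 ≈ 8.4930e+8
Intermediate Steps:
N(Q) = Q²*(-2 + Q) (N(Q) = (-2 + Q)*Q² = Q²*(-2 + Q))
B(L) = 72/173 (B(L) = 72*(1/173) = 72/173)
(-20974 + B(N(8)))*(-40346 + Y(-148)) = (-20974 + 72/173)*(-40346 - 148) = -3628430/173*(-40494) = 146929644420/173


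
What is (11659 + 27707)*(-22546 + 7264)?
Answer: -601591212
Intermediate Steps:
(11659 + 27707)*(-22546 + 7264) = 39366*(-15282) = -601591212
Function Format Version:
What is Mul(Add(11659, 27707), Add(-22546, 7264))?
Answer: -601591212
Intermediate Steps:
Mul(Add(11659, 27707), Add(-22546, 7264)) = Mul(39366, -15282) = -601591212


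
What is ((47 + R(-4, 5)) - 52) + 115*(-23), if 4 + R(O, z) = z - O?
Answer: -2645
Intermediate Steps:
R(O, z) = -4 + z - O (R(O, z) = -4 + (z - O) = -4 + z - O)
((47 + R(-4, 5)) - 52) + 115*(-23) = ((47 + (-4 + 5 - 1*(-4))) - 52) + 115*(-23) = ((47 + (-4 + 5 + 4)) - 52) - 2645 = ((47 + 5) - 52) - 2645 = (52 - 52) - 2645 = 0 - 2645 = -2645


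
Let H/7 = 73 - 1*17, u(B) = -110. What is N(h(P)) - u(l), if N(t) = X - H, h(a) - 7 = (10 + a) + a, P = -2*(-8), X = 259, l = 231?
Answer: -23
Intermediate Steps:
P = 16
h(a) = 17 + 2*a (h(a) = 7 + ((10 + a) + a) = 7 + (10 + 2*a) = 17 + 2*a)
H = 392 (H = 7*(73 - 1*17) = 7*(73 - 17) = 7*56 = 392)
N(t) = -133 (N(t) = 259 - 1*392 = 259 - 392 = -133)
N(h(P)) - u(l) = -133 - 1*(-110) = -133 + 110 = -23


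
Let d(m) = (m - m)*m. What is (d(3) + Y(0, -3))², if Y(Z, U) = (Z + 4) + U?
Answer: 1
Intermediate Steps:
d(m) = 0 (d(m) = 0*m = 0)
Y(Z, U) = 4 + U + Z (Y(Z, U) = (4 + Z) + U = 4 + U + Z)
(d(3) + Y(0, -3))² = (0 + (4 - 3 + 0))² = (0 + 1)² = 1² = 1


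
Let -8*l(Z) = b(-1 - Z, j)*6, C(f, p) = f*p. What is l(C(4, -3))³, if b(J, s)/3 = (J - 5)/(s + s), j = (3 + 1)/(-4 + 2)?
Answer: 19683/512 ≈ 38.443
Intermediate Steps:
j = -2 (j = 4/(-2) = 4*(-½) = -2)
b(J, s) = 3*(-5 + J)/(2*s) (b(J, s) = 3*((J - 5)/(s + s)) = 3*((-5 + J)/((2*s))) = 3*((-5 + J)*(1/(2*s))) = 3*((-5 + J)/(2*s)) = 3*(-5 + J)/(2*s))
l(Z) = -27/8 - 9*Z/16 (l(Z) = -(3/2)*(-5 + (-1 - Z))/(-2)*6/8 = -(3/2)*(-½)*(-6 - Z)*6/8 = -(9/2 + 3*Z/4)*6/8 = -(27 + 9*Z/2)/8 = -27/8 - 9*Z/16)
l(C(4, -3))³ = (-27/8 - 9*(-3)/4)³ = (-27/8 - 9/16*(-12))³ = (-27/8 + 27/4)³ = (27/8)³ = 19683/512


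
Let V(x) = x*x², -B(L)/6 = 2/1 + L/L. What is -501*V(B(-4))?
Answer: 2921832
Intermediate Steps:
B(L) = -18 (B(L) = -6*(2/1 + L/L) = -6*(2*1 + 1) = -6*(2 + 1) = -6*3 = -18)
V(x) = x³
-501*V(B(-4)) = -501*(-18)³ = -501*(-5832) = 2921832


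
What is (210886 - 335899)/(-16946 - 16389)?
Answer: 125013/33335 ≈ 3.7502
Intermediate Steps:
(210886 - 335899)/(-16946 - 16389) = -125013/(-33335) = -125013*(-1/33335) = 125013/33335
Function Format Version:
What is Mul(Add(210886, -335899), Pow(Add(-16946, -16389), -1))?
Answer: Rational(125013, 33335) ≈ 3.7502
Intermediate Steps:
Mul(Add(210886, -335899), Pow(Add(-16946, -16389), -1)) = Mul(-125013, Pow(-33335, -1)) = Mul(-125013, Rational(-1, 33335)) = Rational(125013, 33335)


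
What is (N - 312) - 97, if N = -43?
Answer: -452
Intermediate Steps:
(N - 312) - 97 = (-43 - 312) - 97 = -355 - 97 = -452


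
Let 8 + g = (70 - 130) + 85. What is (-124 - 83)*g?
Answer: -3519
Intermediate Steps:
g = 17 (g = -8 + ((70 - 130) + 85) = -8 + (-60 + 85) = -8 + 25 = 17)
(-124 - 83)*g = (-124 - 83)*17 = -207*17 = -3519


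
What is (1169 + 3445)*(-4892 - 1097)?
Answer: -27633246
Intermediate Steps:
(1169 + 3445)*(-4892 - 1097) = 4614*(-5989) = -27633246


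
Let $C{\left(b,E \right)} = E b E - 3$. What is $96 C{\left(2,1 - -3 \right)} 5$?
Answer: $13920$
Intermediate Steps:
$C{\left(b,E \right)} = -3 + b E^{2}$ ($C{\left(b,E \right)} = b E^{2} - 3 = -3 + b E^{2}$)
$96 C{\left(2,1 - -3 \right)} 5 = 96 \left(-3 + 2 \left(1 - -3\right)^{2}\right) 5 = 96 \left(-3 + 2 \left(1 + 3\right)^{2}\right) 5 = 96 \left(-3 + 2 \cdot 4^{2}\right) 5 = 96 \left(-3 + 2 \cdot 16\right) 5 = 96 \left(-3 + 32\right) 5 = 96 \cdot 29 \cdot 5 = 96 \cdot 145 = 13920$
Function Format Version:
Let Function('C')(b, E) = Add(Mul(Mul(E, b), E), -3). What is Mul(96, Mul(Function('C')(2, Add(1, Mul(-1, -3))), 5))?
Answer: 13920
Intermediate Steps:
Function('C')(b, E) = Add(-3, Mul(b, Pow(E, 2))) (Function('C')(b, E) = Add(Mul(b, Pow(E, 2)), -3) = Add(-3, Mul(b, Pow(E, 2))))
Mul(96, Mul(Function('C')(2, Add(1, Mul(-1, -3))), 5)) = Mul(96, Mul(Add(-3, Mul(2, Pow(Add(1, Mul(-1, -3)), 2))), 5)) = Mul(96, Mul(Add(-3, Mul(2, Pow(Add(1, 3), 2))), 5)) = Mul(96, Mul(Add(-3, Mul(2, Pow(4, 2))), 5)) = Mul(96, Mul(Add(-3, Mul(2, 16)), 5)) = Mul(96, Mul(Add(-3, 32), 5)) = Mul(96, Mul(29, 5)) = Mul(96, 145) = 13920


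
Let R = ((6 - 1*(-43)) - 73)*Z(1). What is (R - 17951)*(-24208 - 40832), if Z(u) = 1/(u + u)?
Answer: 1168313520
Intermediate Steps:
Z(u) = 1/(2*u)
R = -12 (R = ((6 - 1*(-43)) - 73)*((½)/1) = ((6 + 43) - 73)*((½)*1) = (49 - 73)*(½) = -24*½ = -12)
(R - 17951)*(-24208 - 40832) = (-12 - 17951)*(-24208 - 40832) = -17963*(-65040) = 1168313520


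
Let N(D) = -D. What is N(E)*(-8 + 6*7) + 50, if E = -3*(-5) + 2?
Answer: -528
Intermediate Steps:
E = 17 (E = 15 + 2 = 17)
N(E)*(-8 + 6*7) + 50 = (-1*17)*(-8 + 6*7) + 50 = -17*(-8 + 42) + 50 = -17*34 + 50 = -578 + 50 = -528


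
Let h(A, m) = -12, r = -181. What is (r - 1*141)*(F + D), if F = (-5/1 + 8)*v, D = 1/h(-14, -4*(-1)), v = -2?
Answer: 11753/6 ≈ 1958.8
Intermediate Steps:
D = -1/12 (D = 1/(-12) = -1/12 ≈ -0.083333)
F = -6 (F = (-5/1 + 8)*(-2) = (-5*1 + 8)*(-2) = (-5 + 8)*(-2) = 3*(-2) = -6)
(r - 1*141)*(F + D) = (-181 - 1*141)*(-6 - 1/12) = (-181 - 141)*(-73/12) = -322*(-73/12) = 11753/6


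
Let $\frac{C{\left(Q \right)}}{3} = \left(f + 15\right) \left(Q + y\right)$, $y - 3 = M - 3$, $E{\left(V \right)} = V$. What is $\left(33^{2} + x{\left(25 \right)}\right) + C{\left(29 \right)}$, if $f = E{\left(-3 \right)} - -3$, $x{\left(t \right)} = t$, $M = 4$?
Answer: $2599$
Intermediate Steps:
$f = 0$ ($f = -3 - -3 = -3 + 3 = 0$)
$y = 4$ ($y = 3 + \left(4 - 3\right) = 3 + 1 = 4$)
$C{\left(Q \right)} = 180 + 45 Q$ ($C{\left(Q \right)} = 3 \left(0 + 15\right) \left(Q + 4\right) = 3 \cdot 15 \left(4 + Q\right) = 3 \left(60 + 15 Q\right) = 180 + 45 Q$)
$\left(33^{2} + x{\left(25 \right)}\right) + C{\left(29 \right)} = \left(33^{2} + 25\right) + \left(180 + 45 \cdot 29\right) = \left(1089 + 25\right) + \left(180 + 1305\right) = 1114 + 1485 = 2599$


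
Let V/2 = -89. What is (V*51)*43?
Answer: -390354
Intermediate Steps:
V = -178 (V = 2*(-89) = -178)
(V*51)*43 = -178*51*43 = -9078*43 = -390354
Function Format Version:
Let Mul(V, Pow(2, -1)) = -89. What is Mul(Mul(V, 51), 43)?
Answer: -390354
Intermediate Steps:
V = -178 (V = Mul(2, -89) = -178)
Mul(Mul(V, 51), 43) = Mul(Mul(-178, 51), 43) = Mul(-9078, 43) = -390354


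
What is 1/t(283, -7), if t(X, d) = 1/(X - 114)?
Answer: 169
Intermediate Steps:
t(X, d) = 1/(-114 + X)
1/t(283, -7) = 1/(1/(-114 + 283)) = 1/(1/169) = 169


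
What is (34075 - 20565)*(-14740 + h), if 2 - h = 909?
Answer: -211390970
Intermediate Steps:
h = -907 (h = 2 - 1*909 = 2 - 909 = -907)
(34075 - 20565)*(-14740 + h) = (34075 - 20565)*(-14740 - 907) = 13510*(-15647) = -211390970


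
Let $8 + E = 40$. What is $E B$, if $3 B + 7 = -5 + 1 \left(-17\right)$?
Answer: $- \frac{928}{3} \approx -309.33$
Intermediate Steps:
$E = 32$ ($E = -8 + 40 = 32$)
$B = - \frac{29}{3}$ ($B = - \frac{7}{3} + \frac{-5 + 1 \left(-17\right)}{3} = - \frac{7}{3} + \frac{-5 - 17}{3} = - \frac{7}{3} + \frac{1}{3} \left(-22\right) = - \frac{7}{3} - \frac{22}{3} = - \frac{29}{3} \approx -9.6667$)
$E B = 32 \left(- \frac{29}{3}\right) = - \frac{928}{3}$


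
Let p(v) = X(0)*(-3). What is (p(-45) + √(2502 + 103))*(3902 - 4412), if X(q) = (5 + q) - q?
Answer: 7650 - 510*√2605 ≈ -18380.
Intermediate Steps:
X(q) = 5
p(v) = -15 (p(v) = 5*(-3) = -15)
(p(-45) + √(2502 + 103))*(3902 - 4412) = (-15 + √(2502 + 103))*(3902 - 4412) = (-15 + √2605)*(-510) = 7650 - 510*√2605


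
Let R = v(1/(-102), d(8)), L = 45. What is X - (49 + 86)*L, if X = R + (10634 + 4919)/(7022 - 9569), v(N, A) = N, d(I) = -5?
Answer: -526612501/86598 ≈ -6081.1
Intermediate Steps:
R = -1/102 (R = 1/(-102) = -1/102 ≈ -0.0098039)
X = -529651/86598 (X = -1/102 + (10634 + 4919)/(7022 - 9569) = -1/102 + 15553/(-2547) = -1/102 + 15553*(-1/2547) = -1/102 - 15553/2547 = -529651/86598 ≈ -6.1162)
X - (49 + 86)*L = -529651/86598 - (49 + 86)*45 = -529651/86598 - 135*45 = -529651/86598 - 1*6075 = -529651/86598 - 6075 = -526612501/86598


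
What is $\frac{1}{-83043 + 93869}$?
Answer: $\frac{1}{10826} \approx 9.237 \cdot 10^{-5}$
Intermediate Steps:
$\frac{1}{-83043 + 93869} = \frac{1}{10826}$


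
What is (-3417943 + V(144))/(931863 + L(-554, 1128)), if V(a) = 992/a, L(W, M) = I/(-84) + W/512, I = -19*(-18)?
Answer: -55124473600/15029003349 ≈ -3.6679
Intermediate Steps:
I = 342
L(W, M) = -57/14 + W/512 (L(W, M) = 342/(-84) + W/512 = 342*(-1/84) + W*(1/512) = -57/14 + W/512)
(-3417943 + V(144))/(931863 + L(-554, 1128)) = (-3417943 + 992/144)/(931863 + (-57/14 + (1/512)*(-554))) = (-3417943 + 992*(1/144))/(931863 + (-57/14 - 277/256)) = (-3417943 + 62/9)/(931863 - 9235/1792) = -30761425/(9*1669889261/1792) = -30761425/9*1792/1669889261 = -55124473600/15029003349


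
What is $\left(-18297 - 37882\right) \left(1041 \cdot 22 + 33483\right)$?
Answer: $-3167652915$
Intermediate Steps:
$\left(-18297 - 37882\right) \left(1041 \cdot 22 + 33483\right) = - 56179 \left(22902 + 33483\right) = \left(-56179\right) 56385 = -3167652915$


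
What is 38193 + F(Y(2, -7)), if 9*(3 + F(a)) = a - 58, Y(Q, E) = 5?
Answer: 343657/9 ≈ 38184.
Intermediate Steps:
F(a) = -85/9 + a/9 (F(a) = -3 + (a - 58)/9 = -3 + (-58 + a)/9 = -3 + (-58/9 + a/9) = -85/9 + a/9)
38193 + F(Y(2, -7)) = 38193 + (-85/9 + (1/9)*5) = 38193 + (-85/9 + 5/9) = 38193 - 80/9 = 343657/9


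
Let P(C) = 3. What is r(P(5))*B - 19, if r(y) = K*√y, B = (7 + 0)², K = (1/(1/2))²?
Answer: -19 + 196*√3 ≈ 320.48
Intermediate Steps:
K = 4 (K = (1/(½))² = 2² = 4)
B = 49 (B = 7² = 49)
r(y) = 4*√y
r(P(5))*B - 19 = (4*√3)*49 - 19 = 196*√3 - 19 = -19 + 196*√3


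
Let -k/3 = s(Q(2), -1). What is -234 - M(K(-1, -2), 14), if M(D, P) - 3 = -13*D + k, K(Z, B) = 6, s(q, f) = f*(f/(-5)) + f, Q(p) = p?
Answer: -813/5 ≈ -162.60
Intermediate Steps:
s(q, f) = f - f²/5 (s(q, f) = f*(f*(-⅕)) + f = f*(-f/5) + f = -f²/5 + f = f - f²/5)
k = 18/5 (k = -3*(-1)*(5 - 1*(-1))/5 = -3*(-1)*(5 + 1)/5 = -3*(-1)*6/5 = -3*(-6/5) = 18/5 ≈ 3.6000)
M(D, P) = 33/5 - 13*D (M(D, P) = 3 + (-13*D + 18/5) = 3 + (18/5 - 13*D) = 33/5 - 13*D)
-234 - M(K(-1, -2), 14) = -234 - (33/5 - 13*6) = -234 - (33/5 - 78) = -234 - 1*(-357/5) = -234 + 357/5 = -813/5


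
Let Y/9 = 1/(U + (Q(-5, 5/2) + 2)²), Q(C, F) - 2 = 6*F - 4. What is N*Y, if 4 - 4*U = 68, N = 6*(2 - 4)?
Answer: -108/209 ≈ -0.51675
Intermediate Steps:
Q(C, F) = -2 + 6*F (Q(C, F) = 2 + (6*F - 4) = 2 + (-4 + 6*F) = -2 + 6*F)
N = -12 (N = 6*(-2) = -12)
U = -16 (U = 1 - ¼*68 = 1 - 17 = -16)
Y = 9/209 (Y = 9/(-16 + ((-2 + 6*(5/2)) + 2)²) = 9/(-16 + ((-2 + 15) + 2)²) = 9/(-16 + (13 + 2)²) = 9/(-16 + 15²) = 9/(-16 + 225) = 9/209 ≈ 0.043062)
N*Y = -12*9/209 = -108/209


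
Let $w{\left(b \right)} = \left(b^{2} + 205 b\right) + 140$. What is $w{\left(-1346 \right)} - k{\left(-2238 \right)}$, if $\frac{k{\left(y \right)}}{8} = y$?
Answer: $1553830$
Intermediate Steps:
$w{\left(b \right)} = 140 + b^{2} + 205 b$
$k{\left(y \right)} = 8 y$
$w{\left(-1346 \right)} - k{\left(-2238 \right)} = \left(140 + \left(-1346\right)^{2} + 205 \left(-1346\right)\right) - 8 \left(-2238\right) = \left(140 + 1811716 - 275930\right) - -17904 = 1535926 + 17904 = 1553830$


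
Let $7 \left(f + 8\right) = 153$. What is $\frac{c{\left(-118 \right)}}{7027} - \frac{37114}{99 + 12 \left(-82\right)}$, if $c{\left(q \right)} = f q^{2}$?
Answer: $\frac{3020906326}{43532265} \approx 69.395$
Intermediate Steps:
$f = \frac{97}{7}$ ($f = -8 + \frac{1}{7} \cdot 153 = -8 + \frac{153}{7} = \frac{97}{7} \approx 13.857$)
$c{\left(q \right)} = \frac{97 q^{2}}{7}$
$\frac{c{\left(-118 \right)}}{7027} - \frac{37114}{99 + 12 \left(-82\right)} = \frac{\frac{97}{7} \left(-118\right)^{2}}{7027} - \frac{37114}{99 + 12 \left(-82\right)} = \frac{97}{7} \cdot 13924 \cdot \frac{1}{7027} - \frac{37114}{99 - 984} = \frac{1350628}{7} \cdot \frac{1}{7027} - \frac{37114}{-885} = \frac{1350628}{49189} - - \frac{37114}{885} = \frac{1350628}{49189} + \frac{37114}{885} = \frac{3020906326}{43532265}$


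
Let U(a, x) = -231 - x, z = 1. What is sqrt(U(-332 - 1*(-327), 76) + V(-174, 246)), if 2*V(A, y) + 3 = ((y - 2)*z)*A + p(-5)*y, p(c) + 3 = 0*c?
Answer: I*sqrt(87622)/2 ≈ 148.01*I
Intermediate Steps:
p(c) = -3 (p(c) = -3 + 0*c = -3 + 0 = -3)
V(A, y) = -3/2 - 3*y/2 + A*(-2 + y)/2 (V(A, y) = -3/2 + (((y - 2)*1)*A - 3*y)/2 = -3/2 + (((-2 + y)*1)*A - 3*y)/2 = -3/2 + ((-2 + y)*A - 3*y)/2 = -3/2 + (A*(-2 + y) - 3*y)/2 = -3/2 + (-3*y + A*(-2 + y))/2 = -3/2 + (-3*y/2 + A*(-2 + y)/2) = -3/2 - 3*y/2 + A*(-2 + y)/2)
sqrt(U(-332 - 1*(-327), 76) + V(-174, 246)) = sqrt((-231 - 1*76) + (-3/2 - 1*(-174) - 3/2*246 + (1/2)*(-174)*246)) = sqrt((-231 - 76) + (-3/2 + 174 - 369 - 21402)) = sqrt(-307 - 43197/2) = sqrt(-43811/2) = I*sqrt(87622)/2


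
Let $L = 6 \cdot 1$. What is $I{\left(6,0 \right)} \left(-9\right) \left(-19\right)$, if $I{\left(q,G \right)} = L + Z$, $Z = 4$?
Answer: $1710$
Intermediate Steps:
$L = 6$
$I{\left(q,G \right)} = 10$ ($I{\left(q,G \right)} = 6 + 4 = 10$)
$I{\left(6,0 \right)} \left(-9\right) \left(-19\right) = 10 \left(-9\right) \left(-19\right) = \left(-90\right) \left(-19\right) = 1710$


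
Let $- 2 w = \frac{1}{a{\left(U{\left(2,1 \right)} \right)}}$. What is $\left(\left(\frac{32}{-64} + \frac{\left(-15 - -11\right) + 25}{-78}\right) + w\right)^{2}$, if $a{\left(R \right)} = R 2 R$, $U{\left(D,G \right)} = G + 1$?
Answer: $\frac{29929}{43264} \approx 0.69178$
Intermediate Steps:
$U{\left(D,G \right)} = 1 + G$
$a{\left(R \right)} = 2 R^{2}$ ($a{\left(R \right)} = 2 R R = 2 R^{2}$)
$w = - \frac{1}{16}$ ($w = - \frac{1}{2 \cdot 2 \left(1 + 1\right)^{2}} = - \frac{1}{2 \cdot 2 \cdot 2^{2}} = - \frac{1}{2 \cdot 2 \cdot 4} = - \frac{1}{2 \cdot 8} = \left(- \frac{1}{2}\right) \frac{1}{8} = - \frac{1}{16} \approx -0.0625$)
$\left(\left(\frac{32}{-64} + \frac{\left(-15 - -11\right) + 25}{-78}\right) + w\right)^{2} = \left(\left(\frac{32}{-64} + \frac{\left(-15 - -11\right) + 25}{-78}\right) - \frac{1}{16}\right)^{2} = \left(\left(32 \left(- \frac{1}{64}\right) + \left(\left(-15 + 11\right) + 25\right) \left(- \frac{1}{78}\right)\right) - \frac{1}{16}\right)^{2} = \left(\left(- \frac{1}{2} + \left(-4 + 25\right) \left(- \frac{1}{78}\right)\right) - \frac{1}{16}\right)^{2} = \left(\left(- \frac{1}{2} + 21 \left(- \frac{1}{78}\right)\right) - \frac{1}{16}\right)^{2} = \left(\left(- \frac{1}{2} - \frac{7}{26}\right) - \frac{1}{16}\right)^{2} = \left(- \frac{10}{13} - \frac{1}{16}\right)^{2} = \left(- \frac{173}{208}\right)^{2} = \frac{29929}{43264}$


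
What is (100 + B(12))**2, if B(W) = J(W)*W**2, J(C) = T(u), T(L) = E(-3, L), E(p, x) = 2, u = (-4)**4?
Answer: 150544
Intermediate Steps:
u = 256
T(L) = 2
J(C) = 2
B(W) = 2*W**2
(100 + B(12))**2 = (100 + 2*12**2)**2 = (100 + 2*144)**2 = (100 + 288)**2 = 388**2 = 150544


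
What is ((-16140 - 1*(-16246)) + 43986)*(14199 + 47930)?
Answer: 2739391868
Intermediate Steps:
((-16140 - 1*(-16246)) + 43986)*(14199 + 47930) = ((-16140 + 16246) + 43986)*62129 = (106 + 43986)*62129 = 44092*62129 = 2739391868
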